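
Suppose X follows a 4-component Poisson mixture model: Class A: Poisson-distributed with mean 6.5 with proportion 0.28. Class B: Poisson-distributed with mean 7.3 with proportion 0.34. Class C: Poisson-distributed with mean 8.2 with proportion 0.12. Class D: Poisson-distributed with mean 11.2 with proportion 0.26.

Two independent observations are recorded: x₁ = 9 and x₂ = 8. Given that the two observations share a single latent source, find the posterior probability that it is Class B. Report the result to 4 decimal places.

0.4096

Posterior ∝ prior × likelihood, so P(k | x) ∝ π_k f_k(x); normalise over all components.
Since both observations come from the same component, the likelihood for component k is f_k(x₁)·f_k(x₂).
  p_A = [e^(−6.5)·6.5^9/9! = 0.085811] × [0.118815] = 0.0101957
  p_B = [e^(−7.3)·7.3^9/9! = 0.109596] × [0.135118] = 0.0148083
  p_C = [e^(−8.2)·8.2^9/9! = 0.126866] × [0.139244] = 0.0176654
  p_D = [e^(−11.2)·11.2^9/9! = 0.104496] × [0.0839703] = 0.00877458
Unnormalised posteriors:
  π_A·p_A = 0.28 × 0.0101957 = 0.00285478
  π_B·p_B = 0.34 × 0.0148083 = 0.00503483
  π_C·p_C = 0.12 × 0.0176654 = 0.00211984
  π_D·p_D = 0.26 × 0.00877458 = 0.00228139
Normaliser: 0.00285478 + 0.00503483 + 0.00211984 + 0.00228139 = 0.0122908
P(Class B | x₁, x₂) = 0.00503483 / 0.0122908 ≈ 0.4096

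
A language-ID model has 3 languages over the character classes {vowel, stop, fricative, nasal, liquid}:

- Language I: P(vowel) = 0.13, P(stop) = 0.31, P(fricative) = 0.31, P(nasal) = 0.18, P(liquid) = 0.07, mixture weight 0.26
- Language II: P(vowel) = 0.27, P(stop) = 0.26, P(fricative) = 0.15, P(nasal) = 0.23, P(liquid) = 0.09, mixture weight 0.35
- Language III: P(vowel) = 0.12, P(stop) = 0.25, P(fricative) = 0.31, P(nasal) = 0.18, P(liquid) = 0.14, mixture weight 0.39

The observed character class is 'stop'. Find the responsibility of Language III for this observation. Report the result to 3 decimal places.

The responsibility of component k is π_k f_k(x) divided by Σ_j π_j f_j(x).
Categorical probabilities:
  f_I = 0.31
  f_II = 0.26
  f_III = 0.25
Weight by the priors:
  π_I·f_I = 0.26 × 0.31 = 0.0806
  π_II·f_II = 0.35 × 0.26 = 0.091
  π_III·f_III = 0.39 × 0.25 = 0.0975
Denominator: 0.0806 + 0.091 + 0.0975 = 0.2691
Responsibility of Language III: 0.0975 / 0.2691 ≈ 0.362

0.362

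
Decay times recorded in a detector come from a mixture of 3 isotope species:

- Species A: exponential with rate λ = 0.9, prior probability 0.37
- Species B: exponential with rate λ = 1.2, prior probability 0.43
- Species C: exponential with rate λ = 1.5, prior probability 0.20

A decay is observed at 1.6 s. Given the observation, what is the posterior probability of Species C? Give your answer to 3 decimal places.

Posterior ∝ prior × likelihood, so P(k | x) ∝ P(Z=k) f_k(x); normalise over all components.
Component likelihoods at x = 1.6 s:
  f_A = 0.213235
  f_B = 0.175928
  f_C = 0.136077
Multiply by the mixture weights:
  P(Z=A)·f_A = 0.37 × 0.213235 = 0.0788969
  P(Z=B)·f_B = 0.43 × 0.175928 = 0.0756492
  P(Z=C)·f_C = 0.20 × 0.136077 = 0.0272154
Marginal: 0.0788969 + 0.0756492 + 0.0272154 = 0.181762
P(Species C | data) = 0.0272154 / 0.181762 ≈ 0.150

0.150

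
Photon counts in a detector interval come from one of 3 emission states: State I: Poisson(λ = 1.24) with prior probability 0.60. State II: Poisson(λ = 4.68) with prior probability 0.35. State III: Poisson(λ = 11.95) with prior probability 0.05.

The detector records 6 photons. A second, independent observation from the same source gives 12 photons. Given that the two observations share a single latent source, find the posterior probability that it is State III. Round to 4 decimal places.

0.5958

P(component k | x) = w_k·f_k(x) / marginal(x), where marginal(x) = Σ_j w_j·f_j(x).
Since both observations come from the same component, the likelihood for component k is f_k(x₁)·f_k(x₂).
  f_I = [e^(−1.24)·1.24^6/6! = 0.00146107] × [7.98359e-09] = 1.16646e-11
  f_II = [e^(−4.68)·4.68^6/6! = 0.135408] × [0.00213853] = 0.000289574
  f_III = [e^(−11.95)·11.95^6/6! = 0.026125] × [0.114356] = 0.00298755
Unnormalised posteriors:
  w_I·f_I = 0.60 × 1.16646e-11 = 6.99877e-12
  w_II·f_II = 0.35 × 0.000289574 = 0.000101351
  w_III·f_III = 0.05 × 0.00298755 = 0.000149377
Denominator: 6.99877e-12 + 0.000101351 + 0.000149377 = 0.000250728
So the posterior for State III is 0.000149377 / 0.000250728 ≈ 0.5958.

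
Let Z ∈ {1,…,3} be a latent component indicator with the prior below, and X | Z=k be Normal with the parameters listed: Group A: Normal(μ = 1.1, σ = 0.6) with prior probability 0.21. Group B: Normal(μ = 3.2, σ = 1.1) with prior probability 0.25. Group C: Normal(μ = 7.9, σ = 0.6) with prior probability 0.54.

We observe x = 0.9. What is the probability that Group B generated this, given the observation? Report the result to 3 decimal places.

By Bayes' theorem, P(k | x) = P(Z=k) f_k(x) / Σ_j P(Z=j) f_j(x).
Evaluate each component's likelihood at the observed value:
  L_A = 0.628972
  L_B = 0.0407541
  L_C = 1.84759e-30
Prior × likelihood for each component:
  P(Z=A)·L_A = 0.21 × 0.628972 = 0.132084
  P(Z=B)·L_B = 0.25 × 0.0407541 = 0.0101885
  P(Z=C)·L_C = 0.54 × 1.84759e-30 = 9.97701e-31
Marginal: 0.132084 + 0.0101885 + 9.97701e-31 = 0.142273
P(Group B | 0.9) ≈ 0.072

0.072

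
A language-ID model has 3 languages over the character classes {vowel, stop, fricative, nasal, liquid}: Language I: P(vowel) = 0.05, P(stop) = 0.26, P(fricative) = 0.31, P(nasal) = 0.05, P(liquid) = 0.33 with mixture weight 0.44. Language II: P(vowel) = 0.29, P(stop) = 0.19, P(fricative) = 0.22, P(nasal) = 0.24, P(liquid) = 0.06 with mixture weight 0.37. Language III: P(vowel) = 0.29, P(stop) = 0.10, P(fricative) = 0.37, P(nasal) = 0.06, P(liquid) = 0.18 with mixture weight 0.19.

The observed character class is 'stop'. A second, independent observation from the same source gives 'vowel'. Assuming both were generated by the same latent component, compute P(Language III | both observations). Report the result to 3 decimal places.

The responsibility of component k is w_k f_k(x) divided by Σ_j w_j f_j(x).
Since both observations come from the same component, the likelihood for component k is f_k(x₁)·f_k(x₂).
  L_I = [0.26] × [0.05] = 0.013
  L_II = [0.19] × [0.29] = 0.0551
  L_III = [0.1] × [0.29] = 0.029
Multiply by the mixture weights:
  w_I·L_I = 0.44 × 0.013 = 0.00572
  w_II·L_II = 0.37 × 0.0551 = 0.020387
  w_III·L_III = 0.19 × 0.029 = 0.00551
Normaliser: 0.00572 + 0.020387 + 0.00551 = 0.031617
P(Language III | x₁,x₂) = 0.00551 / 0.031617 ≈ 0.174

0.174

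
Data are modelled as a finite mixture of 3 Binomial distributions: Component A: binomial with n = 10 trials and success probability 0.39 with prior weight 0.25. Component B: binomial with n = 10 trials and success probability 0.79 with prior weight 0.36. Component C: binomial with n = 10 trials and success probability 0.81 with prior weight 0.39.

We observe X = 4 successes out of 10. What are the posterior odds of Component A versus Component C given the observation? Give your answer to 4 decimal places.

Since P(k|x) ∝ P(Z=k) f_k(x), the posterior odds are P(Z=i) f_i(x) / (P(Z=j) f_j(x)).
Evaluate each component's likelihood at the observed value:
  L_A = 0.250298
  L_B = 0.00701525
  L_C = 0.00425286
Posterior odds = (P(Z=A)·L_A) / (P(Z=C)·L_C) = (0.25·0.250298) / (0.39·0.00425286) = 0.0625744 / 0.00165861 ≈ 37.7269

37.7269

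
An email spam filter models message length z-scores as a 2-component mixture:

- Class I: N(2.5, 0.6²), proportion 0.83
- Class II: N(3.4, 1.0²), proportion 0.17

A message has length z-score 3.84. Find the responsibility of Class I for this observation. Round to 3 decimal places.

Posterior ∝ prior × likelihood, so P(k | x) ∝ π_k f_k(x); normalise over all components.
Normal densities:
  f_I = 0.0549132
  f_II = 0.362135
Multiply by the mixture weights:
  π_I·f_I = 0.83 × 0.0549132 = 0.0455779
  π_II·f_II = 0.17 × 0.362135 = 0.0615629
Evidence: 0.0455779 + 0.0615629 = 0.107141
So the posterior for Class I is 0.0455779 / 0.107141 ≈ 0.425.

0.425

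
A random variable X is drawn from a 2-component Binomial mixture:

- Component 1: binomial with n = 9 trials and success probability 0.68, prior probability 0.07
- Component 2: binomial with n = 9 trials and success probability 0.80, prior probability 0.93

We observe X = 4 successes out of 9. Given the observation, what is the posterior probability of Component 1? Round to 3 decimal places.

0.292

Apply Bayes' rule: the posterior for each component is proportional to its prior times its likelihood at x.
Evaluate each component's likelihood at the observed value:
  L_1 = C(9,4)·0.68^4·0.32^5 = 126·0.213814·0.00335544 = 0.0903974
  L_2 = C(9,4)·0.80^4·0.20^5 = 126·0.4096·0.00032 = 0.0165151
Unnormalised posteriors:
  w_1·L_1 = 0.07 × 0.0903974 = 0.00632782
  w_2·L_2 = 0.93 × 0.0165151 = 0.015359
Sum: 0.00632782 + 0.015359 = 0.0216868
So the posterior for Component 1 is 0.00632782 / 0.0216868 ≈ 0.292.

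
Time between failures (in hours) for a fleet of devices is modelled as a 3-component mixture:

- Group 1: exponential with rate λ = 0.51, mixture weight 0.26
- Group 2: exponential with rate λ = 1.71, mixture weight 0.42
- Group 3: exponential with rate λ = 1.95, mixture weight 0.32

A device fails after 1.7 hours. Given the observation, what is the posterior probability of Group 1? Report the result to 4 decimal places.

0.4737

Apply Bayes' rule: the posterior for each component is proportional to its prior times its likelihood at x.
Evaluate each component's likelihood at the observed value:
  p_1 = 0.214307
  p_2 = 0.0934334
  p_3 = 0.0708514
Prior × likelihood for each component:
  w_1·p_1 = 0.26 × 0.214307 = 0.0557199
  w_2·p_2 = 0.42 × 0.0934334 = 0.039242
  w_3·p_3 = 0.32 × 0.0708514 = 0.0226724
Evidence: 0.0557199 + 0.039242 + 0.0226724 = 0.117634
P(Group 1 | data) ≈ 0.4737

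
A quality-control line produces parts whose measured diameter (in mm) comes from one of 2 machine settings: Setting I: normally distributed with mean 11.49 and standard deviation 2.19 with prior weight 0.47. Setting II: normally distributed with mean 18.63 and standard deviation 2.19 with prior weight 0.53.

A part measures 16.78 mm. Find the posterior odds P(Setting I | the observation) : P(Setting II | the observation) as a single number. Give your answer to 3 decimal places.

0.069

Posterior odds = (π_i f_i(x)) / (π_j f_j(x)); the normalising sum cancels.
Evaluate each component's likelihood at the observed value:
  f_I = 0.00985062
  f_II = 0.1275
0.00462979 / 0.0675749 ≈ 0.069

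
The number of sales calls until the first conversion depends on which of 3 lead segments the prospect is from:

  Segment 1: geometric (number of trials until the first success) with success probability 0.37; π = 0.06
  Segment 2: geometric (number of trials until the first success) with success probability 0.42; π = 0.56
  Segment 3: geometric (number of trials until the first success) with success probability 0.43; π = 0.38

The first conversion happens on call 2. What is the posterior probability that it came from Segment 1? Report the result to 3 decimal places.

0.057

P(component k | x) = w_k·f_k(x) / marginal(x), where marginal(x) = Σ_j w_j·f_j(x).
Component likelihoods at x = 2:
  f_1 = 0.37·(1−0.37)^1 = 0.37·0.63 = 0.2331
  f_2 = 0.42·(1−0.42)^1 = 0.42·0.58 = 0.2436
  f_3 = 0.43·(1−0.43)^1 = 0.43·0.57 = 0.2451
Multiply by the mixture weights:
  w_1·f_1 = 0.06 × 0.2331 = 0.013986
  w_2·f_2 = 0.56 × 0.2436 = 0.136416
  w_3·f_3 = 0.38 × 0.2451 = 0.093138
Marginal: 0.013986 + 0.136416 + 0.093138 = 0.24354
P(Segment 1 | the observation) = 0.013986 / 0.24354 ≈ 0.057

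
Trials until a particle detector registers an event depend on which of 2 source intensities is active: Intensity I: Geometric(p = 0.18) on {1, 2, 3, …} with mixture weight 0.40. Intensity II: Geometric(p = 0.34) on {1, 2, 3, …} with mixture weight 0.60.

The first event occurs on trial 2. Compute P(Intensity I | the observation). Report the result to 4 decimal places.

0.3048

By Bayes' theorem, P(k | x) = π_k f_k(x) / Σ_j π_j f_j(x).
Evaluate each component's likelihood at the observed value:
  p_I = 0.18·(1−0.18)^1 = 0.18·0.82 = 0.1476
  p_II = 0.34·(1−0.34)^1 = 0.34·0.66 = 0.2244
Weight by the priors:
  π_I·p_I = 0.40 × 0.1476 = 0.05904
  π_II·p_II = 0.60 × 0.2244 = 0.13464
Denominator: 0.05904 + 0.13464 = 0.19368
P(Intensity I | data) ≈ 0.3048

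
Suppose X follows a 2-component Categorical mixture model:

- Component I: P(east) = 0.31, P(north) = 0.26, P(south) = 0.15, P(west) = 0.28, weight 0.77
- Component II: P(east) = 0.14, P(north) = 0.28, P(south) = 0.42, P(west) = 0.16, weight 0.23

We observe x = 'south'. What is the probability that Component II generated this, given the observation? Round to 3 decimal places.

0.455

The responsibility of component k is P(Z=k) f_k(x) divided by Σ_j P(Z=j) f_j(x).
Component likelihoods at x = 'south':
  L_I = P(south | comp) = 0.15
  L_II = P(south | comp) = 0.42
Unnormalised posteriors:
  P(Z=I)·L_I = 0.77 × 0.15 = 0.1155
  P(Z=II)·L_II = 0.23 × 0.42 = 0.0966
Marginal: 0.1155 + 0.0966 = 0.2121
Responsibility of Component II: 0.0966 / 0.2121 ≈ 0.455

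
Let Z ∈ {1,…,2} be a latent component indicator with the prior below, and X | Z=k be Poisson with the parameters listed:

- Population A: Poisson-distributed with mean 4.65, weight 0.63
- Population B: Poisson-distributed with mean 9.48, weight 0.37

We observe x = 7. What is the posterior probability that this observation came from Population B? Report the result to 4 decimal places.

By Bayes' theorem, P(k | x) = P(Z=k) f_k(x) / Σ_j P(Z=j) f_j(x).
Poisson probabilities:
  L_A = e^(−4.65)·4.65^7/7! = 0.0891807
  L_B = e^(−9.48)·9.48^7/7! = 0.10426
Multiply by the mixture weights:
  P(Z=A)·L_A = 0.63 × 0.0891807 = 0.0561838
  P(Z=B)·L_B = 0.37 × 0.10426 = 0.0385761
Denominator: 0.0561838 + 0.0385761 = 0.0947599
P(Population B | data) = 0.0385761 / 0.0947599 ≈ 0.4071

0.4071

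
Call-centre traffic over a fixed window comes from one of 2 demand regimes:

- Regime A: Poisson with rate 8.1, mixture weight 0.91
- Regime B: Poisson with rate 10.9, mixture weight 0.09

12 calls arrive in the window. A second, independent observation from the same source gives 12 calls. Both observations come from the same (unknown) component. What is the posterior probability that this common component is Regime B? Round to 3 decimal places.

0.313

P(component k | x) = π_k·f_k(x) / marginal(x), where marginal(x) = Σ_j π_j·f_j(x).
Since both observations come from the same component, the likelihood for component k is f_k(x₁)·f_k(x₂).
  L_A = [e^(−8.1)·8.1^12/12! = 0.0505473] × [0.0505473] = 0.00255503
  L_B = [e^(−10.9)·10.9^12/12! = 0.108385] × [0.108385] = 0.0117474
Unnormalised posteriors:
  π_A·L_A = 0.91 × 0.00255503 = 0.00232508
  π_B·L_B = 0.09 × 0.0117474 = 0.00105727
Denominator: 0.00232508 + 0.00105727 = 0.00338234
So the posterior for Regime B is 0.00105727 / 0.00338234 ≈ 0.313.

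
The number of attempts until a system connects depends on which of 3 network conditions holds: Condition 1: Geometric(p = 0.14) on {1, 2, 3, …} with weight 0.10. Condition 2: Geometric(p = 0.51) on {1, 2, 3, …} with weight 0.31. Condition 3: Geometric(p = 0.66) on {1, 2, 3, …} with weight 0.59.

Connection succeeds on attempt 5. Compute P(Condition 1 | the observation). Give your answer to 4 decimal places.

By Bayes' theorem, P(k | x) = π_k f_k(x) / Σ_j π_j f_j(x).
Component likelihoods at x = 5:
  L_1 = 0.14·(1−0.14)^4 = 0.14·0.547008 = 0.0765811
  L_2 = 0.51·(1−0.51)^4 = 0.51·0.057648 = 0.0294005
  L_3 = 0.66·(1−0.66)^4 = 0.66·0.0133634 = 0.00881982
Weight by the priors:
  π_1·L_1 = 0.10 × 0.0765811 = 0.00765811
  π_2·L_2 = 0.31 × 0.0294005 = 0.00911415
  π_3·L_3 = 0.59 × 0.00881982 = 0.00520369
Marginal: 0.00765811 + 0.00911415 + 0.00520369 = 0.021976
Responsibility of Condition 1: 0.00765811 / 0.021976 ≈ 0.3485

0.3485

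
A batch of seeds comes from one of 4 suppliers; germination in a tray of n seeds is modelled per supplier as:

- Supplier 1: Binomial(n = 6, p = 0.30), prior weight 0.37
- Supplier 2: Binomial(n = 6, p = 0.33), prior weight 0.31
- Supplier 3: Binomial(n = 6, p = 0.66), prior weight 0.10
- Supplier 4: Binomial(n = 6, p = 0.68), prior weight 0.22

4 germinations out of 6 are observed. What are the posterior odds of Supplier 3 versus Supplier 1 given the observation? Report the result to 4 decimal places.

Posterior odds = (w_i f_i(x)) / (w_j f_j(x)); the normalising sum cancels.
Binomial probabilities:
  L_1 = C(6,4)·0.30^4·0.70^2 = 15·0.0081·0.49 = 0.059535
  L_2 = C(6,4)·0.33^4·0.67^2 = 15·0.0118592·0.4489 = 0.079854
  L_3 = C(6,4)·0.66^4·0.34^2 = 15·0.189747·0.1156 = 0.329022
  L_4 = C(6,4)·0.68^4·0.32^2 = 15·0.213814·0.1024 = 0.328418
Posterior odds = (w_3·L_3) / (w_1·L_1) = (0.10·0.329022) / (0.37·0.059535) = 0.0329022 / 0.0220279 ≈ 1.4937

1.4937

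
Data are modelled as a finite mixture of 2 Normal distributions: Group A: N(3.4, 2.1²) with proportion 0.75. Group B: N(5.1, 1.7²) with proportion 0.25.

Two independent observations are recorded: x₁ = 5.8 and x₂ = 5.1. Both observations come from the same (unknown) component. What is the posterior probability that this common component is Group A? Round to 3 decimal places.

0.445

P(component k | x) = w_k·f_k(x) / marginal(x), where marginal(x) = Σ_j w_j·f_j(x).
Since both observations come from the same component, the likelihood for component k is f_k(x₁)·f_k(x₂).
  L_A = [0.0988712] × [0.136895] = 0.013535
  L_B = [0.215598] × [0.234672] = 0.0505947
Multiply by the mixture weights:
  w_A·L_A = 0.75 × 0.013535 = 0.0101512
  w_B·L_B = 0.25 × 0.0505947 = 0.0126487
Marginal: 0.0101512 + 0.0126487 = 0.0227999
So the posterior for Group A is 0.0101512 / 0.0227999 ≈ 0.445.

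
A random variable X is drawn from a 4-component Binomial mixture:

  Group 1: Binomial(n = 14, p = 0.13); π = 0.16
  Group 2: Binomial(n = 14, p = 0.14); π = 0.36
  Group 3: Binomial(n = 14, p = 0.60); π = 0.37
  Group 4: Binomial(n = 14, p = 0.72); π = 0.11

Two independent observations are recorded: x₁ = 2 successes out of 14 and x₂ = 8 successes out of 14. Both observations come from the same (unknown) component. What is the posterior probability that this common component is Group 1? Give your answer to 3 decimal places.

Apply Bayes' rule: the posterior for each component is proportional to its prior times its likelihood at x.
Since both observations come from the same component, the likelihood for component k is f_k(x₁)·f_k(x₂).
  L_1 = [C(14,2)·0.13^2·0.87^12 = 91·0.0169·0.188032 = 0.289174] × [0.000106223] = 3.07169e-05
  L_2 = [C(14,2)·0.14^2·0.86^12 = 91·0.0196·0.163675 = 0.29193] × [0.000179296] = 5.23419e-05
  L_3 = [C(14,2)·0.60^2·0.40^12 = 91·0.36·1.67772e-05 = 0.000549622] × [0.206598] = 0.000113551
  L_4 = [C(14,2)·0.72^2·0.28^12 = 91·0.5184·2.32218e-07 = 1.09548e-05] × [0.104511] = 1.1449e-06
Prior × likelihood for each component:
  π_1·L_1 = 0.16 × 3.07169e-05 = 4.9147e-06
  π_2·L_2 = 0.36 × 5.23419e-05 = 1.88431e-05
  π_3·L_3 = 0.37 × 0.000113551 = 4.20137e-05
  π_4·L_4 = 0.11 × 1.1449e-06 = 1.25939e-07
Normaliser: 4.9147e-06 + 1.88431e-05 + 4.20137e-05 + 1.25939e-07 = 6.58974e-05
Responsibility of Group 1: 4.9147e-06 / 6.58974e-05 ≈ 0.075

0.075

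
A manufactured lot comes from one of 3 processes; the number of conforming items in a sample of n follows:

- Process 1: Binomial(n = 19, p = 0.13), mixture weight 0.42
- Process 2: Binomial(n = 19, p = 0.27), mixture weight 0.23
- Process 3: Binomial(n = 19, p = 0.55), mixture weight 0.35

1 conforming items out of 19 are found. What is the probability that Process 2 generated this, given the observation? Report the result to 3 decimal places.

0.046

By Bayes' theorem, P(k | x) = π_k f_k(x) / Σ_j π_j f_j(x).
Binomial probabilities:
  L_1 = 0.201393
  L_2 = 0.0177799
  L_3 = 5.98331e-06
Multiply by the mixture weights:
  π_1·L_1 = 0.42 × 0.201393 = 0.0845849
  π_2·L_2 = 0.23 × 0.0177799 = 0.00408937
  π_3·L_3 = 0.35 × 5.98331e-06 = 2.09416e-06
Normaliser: 0.0845849 + 0.00408937 + 2.09416e-06 = 0.0886764
P(Process 2 | x) ≈ 0.046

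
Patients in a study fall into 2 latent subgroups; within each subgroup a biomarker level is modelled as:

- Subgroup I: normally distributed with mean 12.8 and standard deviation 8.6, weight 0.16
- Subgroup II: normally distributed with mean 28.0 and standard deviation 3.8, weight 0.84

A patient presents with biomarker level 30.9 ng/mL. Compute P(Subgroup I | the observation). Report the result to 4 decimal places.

The responsibility of component k is w_k f_k(x) divided by Σ_j w_j f_j(x).
Component likelihoods at x = 30.9 ng/mL:
  p_I = (1/(8.6·√(2π)))·exp(−(30.9−12.8)²/(2·8.6²)) = 0.046389·exp(-2.21478) = 0.00506461
  p_II = (1/(3.8·√(2π)))·exp(−(30.9−28.0)²/(2·3.8²)) = 0.104985·exp(-0.29120) = 0.0784617
Unnormalised posteriors:
  w_I·p_I = 0.16 × 0.00506461 = 0.000810337
  w_II·p_II = 0.84 × 0.0784617 = 0.0659078
Normaliser: 0.000810337 + 0.0659078 = 0.0667182
Responsibility of Subgroup I: 0.000810337 / 0.0667182 ≈ 0.0121

0.0121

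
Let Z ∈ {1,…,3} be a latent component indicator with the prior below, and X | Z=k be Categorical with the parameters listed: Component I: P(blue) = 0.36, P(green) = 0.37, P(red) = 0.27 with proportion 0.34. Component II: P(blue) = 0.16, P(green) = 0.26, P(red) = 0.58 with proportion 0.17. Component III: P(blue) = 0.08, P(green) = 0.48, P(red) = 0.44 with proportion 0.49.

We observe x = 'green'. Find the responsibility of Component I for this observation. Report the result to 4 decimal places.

Posterior ∝ prior × likelihood, so P(k | x) ∝ P(Z=k) f_k(x); normalise over all components.
Component likelihoods at x = 'green':
  p_I = 0.37
  p_II = 0.26
  p_III = 0.48
Weight by the priors:
  P(Z=I)·p_I = 0.34 × 0.37 = 0.1258
  P(Z=II)·p_II = 0.17 × 0.26 = 0.0442
  P(Z=III)·p_III = 0.49 × 0.48 = 0.2352
Sum: 0.1258 + 0.0442 + 0.2352 = 0.4052
So the posterior for Component I is 0.1258 / 0.4052 ≈ 0.3105.

0.3105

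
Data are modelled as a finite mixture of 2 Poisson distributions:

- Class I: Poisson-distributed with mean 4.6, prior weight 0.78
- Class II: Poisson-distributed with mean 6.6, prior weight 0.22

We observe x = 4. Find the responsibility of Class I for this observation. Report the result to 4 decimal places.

0.8608

Apply Bayes' rule: the posterior for each component is proportional to its prior times its likelihood at x.
Component likelihoods at x = 4:
  p_I = e^(−4.6)·4.6^4/4! = 0.187528
  p_II = e^(−6.6)·6.6^4/4! = 0.107553
Weight by the priors:
  w_I·p_I = 0.78 × 0.187528 = 0.146272
  w_II·p_II = 0.22 × 0.107553 = 0.0236616
Evidence: 0.146272 + 0.0236616 = 0.169933
P(Class I | data) = 0.146272 / 0.169933 ≈ 0.8608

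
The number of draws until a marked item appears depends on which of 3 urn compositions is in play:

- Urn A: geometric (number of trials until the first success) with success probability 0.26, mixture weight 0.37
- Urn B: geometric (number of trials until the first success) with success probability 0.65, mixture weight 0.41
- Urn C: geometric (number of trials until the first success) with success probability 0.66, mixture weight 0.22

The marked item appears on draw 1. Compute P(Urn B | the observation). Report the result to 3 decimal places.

0.525

By Bayes' theorem, P(k | x) = w_k f_k(x) / Σ_j w_j f_j(x).
Component likelihoods at x = 1:
  p_A = 0.26
  p_B = 0.65
  p_C = 0.66
Multiply by the mixture weights:
  w_A·p_A = 0.37 × 0.26 = 0.0962
  w_B·p_B = 0.41 × 0.65 = 0.2665
  w_C·p_C = 0.22 × 0.66 = 0.1452
Evidence: 0.0962 + 0.2665 + 0.1452 = 0.5079
P(Urn B | 1) ≈ 0.525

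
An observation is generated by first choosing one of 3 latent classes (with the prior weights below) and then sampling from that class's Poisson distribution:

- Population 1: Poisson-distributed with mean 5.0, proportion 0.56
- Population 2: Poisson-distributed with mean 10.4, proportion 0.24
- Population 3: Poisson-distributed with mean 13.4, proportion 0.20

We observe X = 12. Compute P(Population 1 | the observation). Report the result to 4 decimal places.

By Bayes' theorem, P(k | x) = π_k f_k(x) / Σ_j π_j f_j(x).
Evaluate each component's likelihood at the observed value:
  L_1 = e^(−5.0)·5.0^12/12! = 0.00343424
  L_2 = e^(−10.4)·10.4^12/12! = 0.101719
  L_3 = e^(−13.4)·13.4^12/12! = 0.106017
Prior × likelihood for each component:
  π_1·L_1 = 0.56 × 0.00343424 = 0.00192317
  π_2·L_2 = 0.24 × 0.101719 = 0.0244125
  π_3·L_3 = 0.20 × 0.106017 = 0.0212034
Denominator: 0.00192317 + 0.0244125 + 0.0212034 = 0.047539
P(Population 1 | the observation) ≈ 0.0405

0.0405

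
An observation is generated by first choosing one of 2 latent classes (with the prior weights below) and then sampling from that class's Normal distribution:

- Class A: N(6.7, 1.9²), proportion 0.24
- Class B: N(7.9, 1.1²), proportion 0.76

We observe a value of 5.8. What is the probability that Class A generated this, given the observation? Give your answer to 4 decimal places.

The responsibility of component k is π_k f_k(x) divided by Σ_j π_j f_j(x).
Component likelihoods at x = 5.8:
  p_A = 0.187687
  p_B = 0.0586268
Multiply by the mixture weights:
  π_A·p_A = 0.24 × 0.187687 = 0.0450448
  π_B·p_B = 0.76 × 0.0586268 = 0.0445564
Normaliser: 0.0450448 + 0.0445564 = 0.0896012
So the posterior for Class A is 0.0450448 / 0.0896012 ≈ 0.5027.

0.5027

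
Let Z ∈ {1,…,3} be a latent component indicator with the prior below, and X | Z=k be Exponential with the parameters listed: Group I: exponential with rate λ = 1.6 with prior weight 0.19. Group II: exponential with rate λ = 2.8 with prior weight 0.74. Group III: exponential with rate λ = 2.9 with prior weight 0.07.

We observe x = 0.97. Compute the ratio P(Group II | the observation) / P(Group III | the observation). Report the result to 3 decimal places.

11.247

The posterior odds equal the prior odds times the likelihood ratio: (π_i/π_j)·(f_i(x)/f_j(x)).
Component likelihoods at x = 0.97:
  p_I = 1.6·e^(−1.6·0.97) = 1.6·e^(−1.5520) = 0.338918
  p_II = 2.8·e^(−2.8·0.97) = 2.8·e^(−2.7160) = 0.185189
  p_III = 2.9·e^(−2.9·0.97) = 2.9·e^(−2.8130) = 0.174071
0.13704 / 0.012185 ≈ 11.247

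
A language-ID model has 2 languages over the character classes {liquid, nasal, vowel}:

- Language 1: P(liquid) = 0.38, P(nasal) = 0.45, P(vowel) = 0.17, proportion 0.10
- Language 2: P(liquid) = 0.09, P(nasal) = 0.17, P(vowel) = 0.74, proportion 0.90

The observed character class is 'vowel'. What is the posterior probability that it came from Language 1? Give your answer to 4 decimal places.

By Bayes' theorem, P(k | x) = w_k f_k(x) / Σ_j w_j f_j(x).
Evaluate each component's likelihood at the observed value:
  f_1 = P(vowel | comp) = 0.17
  f_2 = P(vowel | comp) = 0.74
Prior × likelihood for each component:
  w_1·f_1 = 0.10 × 0.17 = 0.017
  w_2·f_2 = 0.90 × 0.74 = 0.666
Marginal: 0.017 + 0.666 = 0.683
P(Language 1 | the observation) = 0.017 / 0.683 ≈ 0.0249

0.0249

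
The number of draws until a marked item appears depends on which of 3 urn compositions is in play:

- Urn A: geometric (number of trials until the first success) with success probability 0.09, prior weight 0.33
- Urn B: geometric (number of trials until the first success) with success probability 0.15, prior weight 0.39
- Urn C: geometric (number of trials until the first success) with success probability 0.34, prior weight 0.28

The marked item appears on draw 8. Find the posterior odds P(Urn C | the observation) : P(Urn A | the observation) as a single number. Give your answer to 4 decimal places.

Posterior odds = (π_i f_i(x)) / (π_j f_j(x)); the normalising sum cancels.
Geometric probabilities:
  L_A = 0.09·(1−0.09)^7 = 0.09·0.516761 = 0.0465085
  L_B = 0.15·(1−0.15)^7 = 0.15·0.320577 = 0.0480866
  L_C = 0.34·(1−0.34)^7 = 0.34·0.0545516 = 0.0185475
Posterior odds = (π_C·L_C) / (π_A·L_A) = (0.28·0.0185475) / (0.33·0.0465085) = 0.00519331 / 0.0153478 ≈ 0.3384

0.3384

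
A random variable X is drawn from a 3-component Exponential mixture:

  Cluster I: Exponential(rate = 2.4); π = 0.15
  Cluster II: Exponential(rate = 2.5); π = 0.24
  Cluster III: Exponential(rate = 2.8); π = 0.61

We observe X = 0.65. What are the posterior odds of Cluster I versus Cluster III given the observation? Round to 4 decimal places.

The posterior odds equal the prior odds times the likelihood ratio: (π_i/π_j)·(f_i(x)/f_j(x)).
Evaluate each component's likelihood at the observed value:
  L_I = 0.504327
  L_II = 0.492279
  L_III = 0.453672
Odds = (0.15/0.61) × (0.504327/0.453672) = 0.245902 × 1.11165 ≈ 0.2734

0.2734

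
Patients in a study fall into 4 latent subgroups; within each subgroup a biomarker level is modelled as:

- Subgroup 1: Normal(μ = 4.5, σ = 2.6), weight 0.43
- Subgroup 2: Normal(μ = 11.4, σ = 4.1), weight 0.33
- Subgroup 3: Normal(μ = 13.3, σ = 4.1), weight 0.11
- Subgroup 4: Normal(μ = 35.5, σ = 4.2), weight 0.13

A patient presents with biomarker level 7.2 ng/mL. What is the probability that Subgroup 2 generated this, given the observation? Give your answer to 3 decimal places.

0.311

Apply Bayes' rule: the posterior for each component is proportional to its prior times its likelihood at x.
Component likelihoods at x = 7.2 ng/mL:
  L_1 = (1/(2.6·√(2π)))·exp(−(7.2−4.5)²/(2·2.6²)) = 0.153439·exp(-0.53920) = 0.089488
  L_2 = (1/(4.1·√(2π)))·exp(−(7.2−11.4)²/(2·4.1²)) = 0.097303·exp(-0.52469) = 0.0575781
  L_3 = (1/(4.1·√(2π)))·exp(−(7.2−13.3)²/(2·4.1²)) = 0.097303·exp(-1.10678) = 0.0321704
  L_4 = (1/(4.2·√(2π)))·exp(−(7.2−35.5)²/(2·4.2²)) = 0.094986·exp(-22.70096) = 1.31449e-11
Prior × likelihood for each component:
  π_1·L_1 = 0.43 × 0.089488 = 0.0384798
  π_2·L_2 = 0.33 × 0.0575781 = 0.0190008
  π_3·L_3 = 0.11 × 0.0321704 = 0.00353875
  π_4·L_4 = 0.13 × 1.31449e-11 = 1.70884e-12
Evidence: 0.0384798 + 0.0190008 + 0.00353875 + 1.70884e-12 = 0.0610193
P(Subgroup 2 | 7.2 ng/mL) = 0.0190008 / 0.0610193 ≈ 0.311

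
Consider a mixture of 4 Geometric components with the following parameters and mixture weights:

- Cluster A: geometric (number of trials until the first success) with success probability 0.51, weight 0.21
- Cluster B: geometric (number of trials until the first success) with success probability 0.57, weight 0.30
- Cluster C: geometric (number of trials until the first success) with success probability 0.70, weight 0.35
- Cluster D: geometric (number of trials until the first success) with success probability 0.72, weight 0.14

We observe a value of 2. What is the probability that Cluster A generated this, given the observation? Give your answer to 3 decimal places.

Posterior ∝ prior × likelihood, so P(k | x) ∝ P(Z=k) f_k(x); normalise over all components.
Component likelihoods at x = 2:
  f_A = 0.2499
  f_B = 0.2451
  f_C = 0.21
  f_D = 0.2016
Weight by the priors:
  P(Z=A)·f_A = 0.21 × 0.2499 = 0.052479
  P(Z=B)·f_B = 0.30 × 0.2451 = 0.07353
  P(Z=C)·f_C = 0.35 × 0.21 = 0.0735
  P(Z=D)·f_D = 0.14 × 0.2016 = 0.028224
Sum: 0.052479 + 0.07353 + 0.0735 + 0.028224 = 0.227733
So the posterior for Cluster A is 0.052479 / 0.227733 ≈ 0.230.

0.230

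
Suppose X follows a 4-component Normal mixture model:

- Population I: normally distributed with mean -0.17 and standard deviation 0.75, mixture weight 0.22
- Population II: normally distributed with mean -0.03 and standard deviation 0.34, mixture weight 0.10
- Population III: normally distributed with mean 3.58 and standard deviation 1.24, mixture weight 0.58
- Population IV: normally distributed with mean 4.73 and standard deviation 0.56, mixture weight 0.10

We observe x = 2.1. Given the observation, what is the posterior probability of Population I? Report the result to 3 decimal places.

0.013

The responsibility of component k is w_k f_k(x) divided by Σ_j w_j f_j(x).
Evaluate each component's likelihood at the observed value:
  p_I = (1/(0.75·√(2π)))·exp(−(2.1−-0.17)²/(2·0.75²)) = 0.531923·exp(-4.58036) = 0.00545288
  p_II = (1/(0.34·√(2π)))·exp(−(2.1−-0.03)²/(2·0.34²)) = 1.173360·exp(-19.62327) = 3.52495e-09
  p_III = (1/(1.24·√(2π)))·exp(−(2.1−3.58)²/(2·1.24²)) = 0.321728·exp(-0.71228) = 0.157815
  p_IV = (1/(0.56·√(2π)))·exp(−(2.1−4.73)²/(2·0.56²)) = 0.712397·exp(-11.02822) = 1.15672e-05
Prior × likelihood for each component:
  w_I·p_I = 0.22 × 0.00545288 = 0.00119963
  w_II·p_II = 0.10 × 3.52495e-09 = 3.52495e-10
  w_III·p_III = 0.58 × 0.157815 = 0.091533
  w_IV·p_IV = 0.10 × 1.15672e-05 = 1.15672e-06
Marginal: 0.00119963 + 3.52495e-10 + 0.091533 + 1.15672e-06 = 0.0927338
P(Population I | 2.1) ≈ 0.013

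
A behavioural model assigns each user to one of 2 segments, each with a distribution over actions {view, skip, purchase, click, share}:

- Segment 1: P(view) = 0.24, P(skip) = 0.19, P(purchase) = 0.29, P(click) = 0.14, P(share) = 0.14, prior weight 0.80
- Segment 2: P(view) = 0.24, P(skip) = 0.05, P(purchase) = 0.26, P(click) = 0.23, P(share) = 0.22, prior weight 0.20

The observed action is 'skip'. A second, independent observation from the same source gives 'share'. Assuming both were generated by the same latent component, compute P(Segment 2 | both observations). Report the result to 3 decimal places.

0.094

By Bayes' theorem, P(k | x) = π_k f_k(x) / Σ_j π_j f_j(x).
Since both observations come from the same component, the likelihood for component k is f_k(x₁)·f_k(x₂).
  L_1 = [P(skip | comp) = 0.19] × [0.14] = 0.0266
  L_2 = [P(skip | comp) = 0.05] × [0.22] = 0.011
Prior × likelihood for each component:
  π_1·L_1 = 0.80 × 0.0266 = 0.02128
  π_2·L_2 = 0.20 × 0.011 = 0.0022
Marginal: 0.02128 + 0.0022 = 0.02348
P(Segment 2 | x₁,x₂) = 0.0022 / 0.02348 ≈ 0.094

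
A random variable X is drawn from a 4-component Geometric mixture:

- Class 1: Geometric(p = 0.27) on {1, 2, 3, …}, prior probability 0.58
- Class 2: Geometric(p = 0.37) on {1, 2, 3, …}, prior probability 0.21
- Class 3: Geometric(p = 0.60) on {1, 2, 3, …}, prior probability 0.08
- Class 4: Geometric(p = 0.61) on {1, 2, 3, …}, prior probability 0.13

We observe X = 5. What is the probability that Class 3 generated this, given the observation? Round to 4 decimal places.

Posterior ∝ prior × likelihood, so P(k | x) ∝ π_k f_k(x); normalise over all components.
Component likelihoods at x = 5:
  L_1 = 0.27·(1−0.27)^4 = 0.27·0.283982 = 0.0766753
  L_2 = 0.37·(1−0.37)^4 = 0.37·0.15753 = 0.058286
  L_3 = 0.60·(1−0.60)^4 = 0.60·0.0256 = 0.01536
  L_4 = 0.61·(1−0.61)^4 = 0.61·0.0231344 = 0.014112
Unnormalised posteriors:
  π_1·L_1 = 0.58 × 0.0766753 = 0.0444716
  π_2·L_2 = 0.21 × 0.058286 = 0.0122401
  π_3·L_3 = 0.08 × 0.01536 = 0.0012288
  π_4·L_4 = 0.13 × 0.014112 = 0.00183456
Sum: 0.0444716 + 0.0122401 + 0.0012288 + 0.00183456 = 0.0597751
P(Class 3 | x) ≈ 0.0206

0.0206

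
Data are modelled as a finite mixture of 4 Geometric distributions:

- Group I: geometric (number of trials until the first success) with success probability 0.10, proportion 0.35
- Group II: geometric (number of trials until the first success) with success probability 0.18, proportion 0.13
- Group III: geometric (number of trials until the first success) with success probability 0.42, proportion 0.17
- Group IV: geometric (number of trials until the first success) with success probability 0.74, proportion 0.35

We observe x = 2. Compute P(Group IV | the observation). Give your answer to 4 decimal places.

0.4224

Apply Bayes' rule: the posterior for each component is proportional to its prior times its likelihood at x.
Component likelihoods at x = 2:
  p_I = 0.10·(1−0.10)^1 = 0.10·0.9 = 0.09
  p_II = 0.18·(1−0.18)^1 = 0.18·0.82 = 0.1476
  p_III = 0.42·(1−0.42)^1 = 0.42·0.58 = 0.2436
  p_IV = 0.74·(1−0.74)^1 = 0.74·0.26 = 0.1924
Multiply by the mixture weights:
  π_I·p_I = 0.35 × 0.09 = 0.0315
  π_II·p_II = 0.13 × 0.1476 = 0.019188
  π_III·p_III = 0.17 × 0.2436 = 0.041412
  π_IV·p_IV = 0.35 × 0.1924 = 0.06734
Normaliser: 0.0315 + 0.019188 + 0.041412 + 0.06734 = 0.15944
P(Group IV | x) = 0.06734 / 0.15944 ≈ 0.4224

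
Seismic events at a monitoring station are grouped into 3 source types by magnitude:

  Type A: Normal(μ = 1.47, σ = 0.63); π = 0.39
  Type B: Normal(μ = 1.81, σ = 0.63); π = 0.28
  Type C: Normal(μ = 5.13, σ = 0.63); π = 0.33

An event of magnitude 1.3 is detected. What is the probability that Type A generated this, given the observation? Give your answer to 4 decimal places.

The responsibility of component k is π_k f_k(x) divided by Σ_j π_j f_j(x).
Component likelihoods at x = 1.3:
  L_A = 0.610602
  L_B = 0.456317
  L_C = 5.97165e-09
Prior × likelihood for each component:
  π_A·L_A = 0.39 × 0.610602 = 0.238135
  π_B·L_B = 0.28 × 0.456317 = 0.127769
  π_C·L_C = 0.33 × 5.97165e-09 = 1.97064e-09
Evidence: 0.238135 + 0.127769 + 1.97064e-09 = 0.365903
So the posterior for Type A is 0.238135 / 0.365903 ≈ 0.6508.

0.6508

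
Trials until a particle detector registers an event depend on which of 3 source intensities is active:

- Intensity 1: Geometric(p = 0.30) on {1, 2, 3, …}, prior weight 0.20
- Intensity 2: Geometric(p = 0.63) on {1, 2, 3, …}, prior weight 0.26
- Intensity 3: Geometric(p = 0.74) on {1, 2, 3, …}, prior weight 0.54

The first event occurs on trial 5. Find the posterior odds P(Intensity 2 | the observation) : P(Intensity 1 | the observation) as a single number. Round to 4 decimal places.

Since P(k|x) ∝ P(Z=k) f_k(x), the posterior odds are P(Z=i) f_i(x) / (P(Z=j) f_j(x)).
Component likelihoods at x = 5:
  L_1 = 0.30·(1−0.30)^4 = 0.30·0.2401 = 0.07203
  L_2 = 0.63·(1−0.63)^4 = 0.63·0.0187416 = 0.0118072
  L_3 = 0.74·(1−0.74)^4 = 0.74·0.00456976 = 0.00338162
Posterior odds = (P(Z=2)·L_2) / (P(Z=1)·L_1) = (0.26·0.0118072) / (0.20·0.07203) = 0.00306988 / 0.014406 ≈ 0.2131

0.2131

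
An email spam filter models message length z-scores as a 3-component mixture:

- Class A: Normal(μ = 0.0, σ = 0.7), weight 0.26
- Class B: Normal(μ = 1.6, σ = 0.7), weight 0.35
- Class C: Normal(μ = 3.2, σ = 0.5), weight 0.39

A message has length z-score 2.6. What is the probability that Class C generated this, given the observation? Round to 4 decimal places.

0.6777

Apply Bayes' rule: the posterior for each component is proportional to its prior times its likelihood at x.
Evaluate each component's likelihood at the observed value:
  p_A = (1/(0.7·√(2π)))·exp(−(2.6−0.0)²/(2·0.7²)) = 0.569918·exp(-6.89796) = 0.000575528
  p_B = (1/(0.7·√(2π)))·exp(−(2.6−1.6)²/(2·0.7²)) = 0.569918·exp(-1.02041) = 0.205426
  p_C = (1/(0.5·√(2π)))·exp(−(2.6−3.2)²/(2·0.5²)) = 0.797885·exp(-0.72000) = 0.388372
Unnormalised posteriors:
  π_A·p_A = 0.26 × 0.000575528 = 0.000149637
  π_B·p_B = 0.35 × 0.205426 = 0.0718989
  π_C·p_C = 0.39 × 0.388372 = 0.151465
Marginal: 0.000149637 + 0.0718989 + 0.151465 = 0.223514
P(Class C | the observation) ≈ 0.6777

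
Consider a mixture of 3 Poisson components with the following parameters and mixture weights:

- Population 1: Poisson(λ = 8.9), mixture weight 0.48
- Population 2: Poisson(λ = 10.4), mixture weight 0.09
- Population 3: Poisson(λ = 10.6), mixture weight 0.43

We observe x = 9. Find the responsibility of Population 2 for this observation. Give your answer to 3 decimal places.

0.087

Apply Bayes' rule: the posterior for each component is proportional to its prior times its likelihood at x.
Evaluate each component's likelihood at the observed value:
  p_1 = e^(−8.9)·8.9^9/9! = 0.131682
  p_2 = e^(−10.4)·10.4^9/9! = 0.119364
  p_3 = e^(−10.6)·10.6^9/9! = 0.116003
Multiply by the mixture weights:
  w_1·p_1 = 0.48 × 0.131682 = 0.0632073
  w_2·p_2 = 0.09 × 0.119364 = 0.0107428
  w_3·p_3 = 0.43 × 0.116003 = 0.0498812
Marginal: 0.0632073 + 0.0107428 + 0.0498812 = 0.123831
Responsibility of Population 2: 0.0107428 / 0.123831 ≈ 0.087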